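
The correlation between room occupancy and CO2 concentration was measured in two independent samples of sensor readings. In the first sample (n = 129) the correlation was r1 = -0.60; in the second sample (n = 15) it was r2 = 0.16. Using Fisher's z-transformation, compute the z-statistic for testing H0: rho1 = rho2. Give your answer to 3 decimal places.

z1 = atanh(-0.60) = -0.693147,  z2 = atanh(0.16) = 0.161387
SE = √(1/(n1−3) + 1/(n2−3)) = √(1/126 + 1/12) = √(0.0079365 + 0.0833333) = √0.0912698 = 0.302109
z = (z1 − z2)/SE = (-0.693147 − 0.161387) / 0.302109 = -0.854534 / 0.302109 = -2.829

-2.829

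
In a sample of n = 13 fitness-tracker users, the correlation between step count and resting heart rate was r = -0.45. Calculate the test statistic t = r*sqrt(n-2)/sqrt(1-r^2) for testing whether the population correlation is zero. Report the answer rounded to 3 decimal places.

t = r·√(n−2) / √(1−r²) with r = -0.45, n = 13
  = -0.45·√11 / √(1 − 0.2025)
  = -0.45·3.316625 / 0.893029
  = -1.492481 / 0.893029 = -1.671

-1.671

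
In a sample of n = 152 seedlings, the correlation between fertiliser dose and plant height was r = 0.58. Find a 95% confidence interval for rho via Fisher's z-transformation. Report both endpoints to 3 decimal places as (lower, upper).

Fisher z: z_r = atanh(r) = ½·ln((1+0.58)/(1−0.58)) = 0.662463
SE(z) = 1/√(n−3) = 1/√149 = 0.081923
95% ⇒ z* = 1.960; margin = 1.960·0.081923 = 0.160569
CI on z-scale: (0.501894, 0.823032)
Back-transform: tanh(0.501894) = 0.463605, tanh(0.823032) = 0.676717

(0.464, 0.677)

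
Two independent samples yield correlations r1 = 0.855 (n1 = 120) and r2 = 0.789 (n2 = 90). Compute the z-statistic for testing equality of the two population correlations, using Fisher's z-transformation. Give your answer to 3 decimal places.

Fisher z-transforms: z1 = atanh(0.855) = 1.274453, z2 = atanh(0.789) = 1.068777; difference d = 0.205676
Var(d) = 1/117 + 1/87 = 0.0085470 + 0.0114943 = 0.0200413
z = d/√Var(d) = 0.205676 / √0.0200413 = 0.205676 / 0.141567 = 1.453

1.453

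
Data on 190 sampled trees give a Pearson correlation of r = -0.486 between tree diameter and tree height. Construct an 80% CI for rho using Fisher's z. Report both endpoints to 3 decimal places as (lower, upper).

(-0.554, -0.411)

z_r = atanh(-0.486) = -0.530810;  SE = 1/√(n−3) = 1/√187 = 0.073127
z-limits: -0.530810 ± 1.282·0.073127 = -0.530810 ± 0.093749 = [-0.624559, -0.437061]
ρ-limits: (tanh -0.624559, tanh -0.437061) = (-0.554, -0.411)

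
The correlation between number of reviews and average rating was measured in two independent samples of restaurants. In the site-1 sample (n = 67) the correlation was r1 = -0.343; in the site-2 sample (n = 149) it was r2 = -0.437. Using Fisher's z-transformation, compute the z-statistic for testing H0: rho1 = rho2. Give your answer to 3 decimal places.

z1 = atanh(-0.343) = -0.357489,  z2 = atanh(-0.437) = -0.468517
SE = √(1/(n1−3) + 1/(n2−3)) = √(1/64 + 1/146) = √(0.0156250 + 0.0068493) = √0.0224743 = 0.149914
z = (z1 − z2)/SE = (-0.357489 − (-0.468517)) / 0.149914 = 0.111028 / 0.149914 = 0.741

0.741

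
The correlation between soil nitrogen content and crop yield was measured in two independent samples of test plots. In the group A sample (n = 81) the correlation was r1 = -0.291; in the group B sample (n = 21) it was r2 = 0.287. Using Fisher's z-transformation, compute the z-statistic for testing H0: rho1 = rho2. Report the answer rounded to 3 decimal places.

z1 = atanh(-0.291) = -0.299658,  z2 = atanh(0.287) = 0.295294
SE = √(1/(n1−3) + 1/(n2−3)) = √(1/78 + 1/18) = √(0.0128205 + 0.0555556) = √0.0683761 = 0.261488
z = (z1 − z2)/SE = (-0.299658 − 0.295294) / 0.261488 = -0.594952 / 0.261488 = -2.275

-2.275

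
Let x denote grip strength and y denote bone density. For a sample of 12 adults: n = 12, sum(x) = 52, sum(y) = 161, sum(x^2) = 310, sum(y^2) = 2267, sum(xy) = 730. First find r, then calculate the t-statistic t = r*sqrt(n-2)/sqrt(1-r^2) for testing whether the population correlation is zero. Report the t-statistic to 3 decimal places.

S_xy = nΣxy − ΣxΣy = 12·730 − 52·161 = 8760 − 8372 = 388
S_xx = nΣx² − (Σx)² = 12·310 − 52² = 3720 − 2704 = 1016
S_yy = nΣy² − (Σy)² = 12·2267 − 161² = 27204 − 25921 = 1283
r = S_xy / √(S_xx·S_yy) = 388 / √(1016·1283) = 388 / √1303528 = 388 / 1141.7215 = 0.3398
t = r·√(n−2)/√(1−r²) = 0.3398·√10 / √(1−0.115464) = 1.074542 / 0.940498 = 1.143

1.143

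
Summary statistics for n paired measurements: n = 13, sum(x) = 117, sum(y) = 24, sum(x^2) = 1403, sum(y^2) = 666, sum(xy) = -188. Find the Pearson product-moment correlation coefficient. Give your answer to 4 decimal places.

Numerator: nΣxy − (Σx)(Σy) = 13·(-188) − (117)(24) = -5252
Denominator: √[(nΣx²−(Σx)²)(nΣy²−(Σy)²)]
  nΣx²−(Σx)² = 13·1403 − 13689 = 4550;  nΣy²−(Σy)² = 13·666 − 576 = 8082
  √(4550·8082) = √36773100 = 6064.0828
r = -5252 / 6064.0828 = -0.8661

-0.8661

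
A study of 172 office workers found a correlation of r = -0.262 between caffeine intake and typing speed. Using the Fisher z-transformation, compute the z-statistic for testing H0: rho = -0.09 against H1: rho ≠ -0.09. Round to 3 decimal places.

z_r = atanh(-0.262) = -0.268255,  z_0 = atanh(-0.09) = -0.090244
SE = 1/√(n−3) = 1/√169 = 0.076923
z = (z_r − z_0)/SE = (-0.268255 − (-0.090244)) / 0.076923 = -0.178011 / 0.076923 = -2.314

-2.314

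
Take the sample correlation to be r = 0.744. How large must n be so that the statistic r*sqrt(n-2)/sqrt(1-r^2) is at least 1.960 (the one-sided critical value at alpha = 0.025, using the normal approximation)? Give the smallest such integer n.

6

Need r·√(n−2)/√(1−r²) ≥ 1.960
√(n−2) ≥ 1.960·√(1−0.553536) / 0.744 = 1.960·0.668180 / 0.744 = 1.7603
n−2 ≥ 3.0987  ⇒  n ≥ 5.0987
Smallest integer n = 6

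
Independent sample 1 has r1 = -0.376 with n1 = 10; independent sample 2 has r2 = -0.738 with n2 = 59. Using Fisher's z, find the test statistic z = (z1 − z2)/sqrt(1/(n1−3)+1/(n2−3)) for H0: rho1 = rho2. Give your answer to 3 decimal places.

z1 = atanh(-0.376) = -0.395393,  z2 = atanh(-0.738) = -0.946073
SE = √(1/(n1−3) + 1/(n2−3)) = √(1/7 + 1/56) = √(0.1428571 + 0.0178571) = √0.1607142 = 0.400892
z = (z1 − z2)/SE = (-0.395393 − (-0.946073)) / 0.400892 = 0.550680 / 0.400892 = 1.374

1.374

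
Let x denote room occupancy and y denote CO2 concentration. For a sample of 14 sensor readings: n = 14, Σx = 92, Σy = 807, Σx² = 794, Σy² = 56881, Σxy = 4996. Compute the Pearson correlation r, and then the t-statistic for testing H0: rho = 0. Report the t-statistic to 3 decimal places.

-0.778

Numerator: nΣxy − (Σx)(Σy) = 14·4996 − (92)(807) = -4300
Denominator: √[(nΣx²−(Σx)²)(nΣy²−(Σy)²)]
  nΣx²−(Σx)² = 14·794 − 8464 = 2652;  nΣy²−(Σy)² = 14·56881 − 651249 = 145085
  √(2652·145085) = √384765420 = 19615.4383
r = -4300 / 19615.4383 = -0.2192
t = r·√(n−2)/√(1−r²) = -0.2192·√12 / √(1−0.048049) = -0.759331 / 0.975680 = -0.778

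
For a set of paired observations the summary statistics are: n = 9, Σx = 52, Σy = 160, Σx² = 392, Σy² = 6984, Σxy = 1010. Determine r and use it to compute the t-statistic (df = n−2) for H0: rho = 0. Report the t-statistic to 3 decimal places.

0.371

S_xy = nΣxy − ΣxΣy = 9·1010 − 52·160 = 9090 − 8320 = 770
S_xx = nΣx² − (Σx)² = 9·392 − 52² = 3528 − 2704 = 824
S_yy = nΣy² − (Σy)² = 9·6984 − 160² = 62856 − 25600 = 37256
r = S_xy / √(S_xx·S_yy) = 770 / √(824·37256) = 770 / √30698944 = 770 / 5540.6628 = 0.1390
t = r·√(n−2)/√(1−r²) = 0.1390·√7 / √(1−0.019321) = 0.367759 / 0.990292 = 0.371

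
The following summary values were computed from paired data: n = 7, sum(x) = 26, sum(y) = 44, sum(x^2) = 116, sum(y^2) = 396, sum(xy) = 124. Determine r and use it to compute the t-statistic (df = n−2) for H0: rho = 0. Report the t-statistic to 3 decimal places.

Numerator: nΣxy − (Σx)(Σy) = 7·124 − (26)(44) = -276
Denominator: √[(nΣx²−(Σx)²)(nΣy²−(Σy)²)]
  nΣx²−(Σx)² = 7·116 − 676 = 136;  nΣy²−(Σy)² = 7·396 − 1936 = 836
  √(136·836) = √113696 = 337.1884
r = -276 / 337.1884 = -0.8185
t = r·√(n−2)/√(1−r²) = -0.8185·√5 / √(1−0.669942) = -1.830222 / 0.574507 = -3.186

-3.186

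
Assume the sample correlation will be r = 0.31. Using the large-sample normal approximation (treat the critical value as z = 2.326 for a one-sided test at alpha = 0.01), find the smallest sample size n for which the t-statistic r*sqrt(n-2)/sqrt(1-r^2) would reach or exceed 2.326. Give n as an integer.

53

Need r·√(n−2)/√(1−r²) ≥ 2.326
√(n−2) ≥ 2.326·√(1−0.0961) / 0.31 = 2.326·0.950737 / 0.31 = 7.1336
n−2 ≥ 50.8882  ⇒  n ≥ 52.8882
Smallest integer n = 53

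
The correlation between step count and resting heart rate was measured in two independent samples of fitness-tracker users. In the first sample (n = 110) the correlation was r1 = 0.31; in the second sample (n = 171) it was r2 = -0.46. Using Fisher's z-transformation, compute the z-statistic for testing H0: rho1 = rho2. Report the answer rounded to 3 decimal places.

Fisher z-transforms: z1 = atanh(0.31) = 0.320545, z2 = atanh(-0.46) = -0.497311; difference d = 0.817856
Var(d) = 1/107 + 1/168 = 0.0093458 + 0.0059524 = 0.0152982
z = d/√Var(d) = 0.817856 / √0.0152982 = 0.817856 / 0.123686 = 6.612

6.612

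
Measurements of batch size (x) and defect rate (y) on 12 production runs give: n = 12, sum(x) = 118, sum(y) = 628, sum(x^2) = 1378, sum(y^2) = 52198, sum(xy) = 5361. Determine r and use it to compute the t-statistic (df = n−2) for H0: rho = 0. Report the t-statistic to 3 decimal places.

-1.368

S_xy = nΣxy − ΣxΣy = 12·5361 − 118·628 = 64332 − 74104 = -9772
S_xx = nΣx² − (Σx)² = 12·1378 − 118² = 16536 − 13924 = 2612
S_yy = nΣy² − (Σy)² = 12·52198 − 628² = 626376 − 394384 = 231992
r = S_xy / √(S_xx·S_yy) = -9772 / √(2612·231992) = -9772 / √605963104 = -9772 / 24616.3178 = -0.3970
t = r·√(n−2)/√(1−r²) = -0.3970·√10 / √(1−0.157609) = -1.255424 / 0.917819 = -1.368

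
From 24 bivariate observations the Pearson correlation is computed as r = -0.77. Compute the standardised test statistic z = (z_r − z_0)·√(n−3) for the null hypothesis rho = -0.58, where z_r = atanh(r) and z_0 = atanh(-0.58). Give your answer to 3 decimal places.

Fisher z: atanh(-0.77) = -1.020328, atanh(-0.58) = -0.662463
z = (z_r − z_0)·√(n−3) = (-1.020328 − (-0.662463))·√21 = -0.357865 · 4.582576 = -1.640

-1.640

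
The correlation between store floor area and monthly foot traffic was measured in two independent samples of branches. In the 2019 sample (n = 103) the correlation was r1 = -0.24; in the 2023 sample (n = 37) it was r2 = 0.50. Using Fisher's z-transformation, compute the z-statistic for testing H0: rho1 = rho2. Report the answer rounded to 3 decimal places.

-4.000

Fisher z-transforms: z1 = atanh(-0.24) = -0.244774, z2 = atanh(0.50) = 0.549306; difference d = -0.794080
Var(d) = 1/100 + 1/34 = 0.0100000 + 0.0294118 = 0.0394118
z = d/√Var(d) = -0.794080 / √0.0394118 = -0.794080 / 0.198524 = -4.000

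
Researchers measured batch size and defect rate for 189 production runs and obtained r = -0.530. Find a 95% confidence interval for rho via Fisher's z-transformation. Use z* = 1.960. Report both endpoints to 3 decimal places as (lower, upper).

(-0.625, -0.419)

Fisher z: z_r = atanh(r) = ½·ln((1+(-0.530))/(1−(-0.530))) = -0.590145
SE(z) = 1/√(n−3) = 1/√186 = 0.073324
95% ⇒ z* = 1.960; margin = 1.960·0.073324 = 0.143715
CI on z-scale: (-0.733860, -0.446430)
Back-transform: tanh(-0.733860) = -0.625421, tanh(-0.446430) = -0.418960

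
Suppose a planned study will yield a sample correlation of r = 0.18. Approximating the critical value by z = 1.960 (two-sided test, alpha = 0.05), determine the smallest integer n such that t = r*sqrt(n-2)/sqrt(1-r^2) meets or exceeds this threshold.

Need r·√(n−2)/√(1−r²) ≥ 1.960
√(n−2) ≥ 1.960·√(1−0.0324) / 0.18 = 1.960·0.983667 / 0.18 = 10.7110
n−2 ≥ 114.7255  ⇒  n ≥ 116.7255
Smallest integer n = 117

117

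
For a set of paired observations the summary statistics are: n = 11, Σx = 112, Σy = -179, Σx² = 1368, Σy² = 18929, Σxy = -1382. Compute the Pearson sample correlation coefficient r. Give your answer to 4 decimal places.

0.2307

Numerator: nΣxy − (Σx)(Σy) = 11·(-1382) − (112)(-179) = 4846
Denominator: √[(nΣx²−(Σx)²)(nΣy²−(Σy)²)]
  nΣx²−(Σx)² = 11·1368 − 12544 = 2504;  nΣy²−(Σy)² = 11·18929 − 32041 = 176178
  √(2504·176178) = √441149712 = 21003.5643
r = 4846 / 21003.5643 = 0.2307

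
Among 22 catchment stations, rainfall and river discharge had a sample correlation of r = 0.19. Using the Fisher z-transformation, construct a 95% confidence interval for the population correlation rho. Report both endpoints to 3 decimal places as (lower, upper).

z_r = atanh(0.19) = 0.192337;  SE = 1/√(n−3) = 1/√19 = 0.229416
z-limits: 0.192337 ± 1.960·0.229416 = 0.192337 ± 0.449655 = [-0.257318, 0.641992]
ρ-limits: (tanh -0.257318, tanh 0.641992) = (-0.252, 0.566)

(-0.252, 0.566)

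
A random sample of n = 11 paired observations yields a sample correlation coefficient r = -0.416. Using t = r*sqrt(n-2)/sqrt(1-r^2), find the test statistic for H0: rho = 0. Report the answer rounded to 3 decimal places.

t = r·√(n−2) / √(1−r²) with r = -0.416, n = 11
  = -0.416·√9 / √(1 − 0.173056)
  = -0.416·3.000000 / 0.909365
  = -1.248000 / 0.909365 = -1.372

-1.372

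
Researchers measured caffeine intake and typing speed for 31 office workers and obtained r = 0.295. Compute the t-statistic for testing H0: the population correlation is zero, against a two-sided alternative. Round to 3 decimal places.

1 − r² = 1 − 0.087025 = 0.912975;  √(1−r²) = 0.955497
√(n−2) = √29 = 5.385165
t = r·√(n−2)/√(1−r²) = 0.295 · 5.385165 / 0.955497 = 1.663

1.663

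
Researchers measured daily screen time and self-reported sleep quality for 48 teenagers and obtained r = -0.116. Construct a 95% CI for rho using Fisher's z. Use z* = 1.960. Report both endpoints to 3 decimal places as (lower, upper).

(-0.387, 0.174)

Fisher z: z_r = atanh(r) = ½·ln((1+(-0.116))/(1−(-0.116))) = -0.116525
SE(z) = 1/√(n−3) = 1/√45 = 0.149071
95% ⇒ z* = 1.960; margin = 1.960·0.149071 = 0.292179
CI on z-scale: (-0.408704, 0.175654)
Back-transform: tanh(-0.408704) = -0.387372, tanh(0.175654) = 0.173869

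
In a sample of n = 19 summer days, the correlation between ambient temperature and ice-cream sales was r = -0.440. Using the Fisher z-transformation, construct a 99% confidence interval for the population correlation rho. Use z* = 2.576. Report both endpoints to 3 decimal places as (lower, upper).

(-0.806, 0.170)

z_r = atanh(-0.440) = -0.472231;  SE = 1/√(n−3) = 1/√16 = 0.250000
z-limits: -0.472231 ± 2.576·0.250000 = -0.472231 ± 0.644000 = [-1.116231, 0.171769]
ρ-limits: (tanh -1.116231, tanh 0.171769) = (-0.806, 0.170)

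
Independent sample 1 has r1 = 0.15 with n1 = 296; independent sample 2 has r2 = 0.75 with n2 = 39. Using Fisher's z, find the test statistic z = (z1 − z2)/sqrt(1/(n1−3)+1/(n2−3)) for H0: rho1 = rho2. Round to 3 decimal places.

z1 = atanh(0.15) = 0.151140,  z2 = atanh(0.75) = 0.972955
SE = √(1/(n1−3) + 1/(n2−3)) = √(1/293 + 1/36) = √(0.0034130 + 0.0277778) = √0.0311908 = 0.176609
z = (z1 − z2)/SE = (0.151140 − 0.972955) / 0.176609 = -0.821815 / 0.176609 = -4.653

-4.653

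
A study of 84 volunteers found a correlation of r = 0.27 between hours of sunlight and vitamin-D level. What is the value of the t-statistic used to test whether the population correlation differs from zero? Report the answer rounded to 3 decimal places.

2.539

1 − r² = 1 − 0.0729 = 0.9271;  √(1−r²) = 0.962860
√(n−2) = √82 = 9.055385
t = r·√(n−2)/√(1−r²) = 0.27 · 9.055385 / 0.962860 = 2.539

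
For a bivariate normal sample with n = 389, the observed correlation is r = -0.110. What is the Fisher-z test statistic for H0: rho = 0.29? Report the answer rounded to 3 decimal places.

-8.036

z_r = atanh(-0.110) = -0.110447,  z_0 = atanh(0.29) = 0.298566
SE = 1/√(n−3) = 1/√386 = 0.050899
z = (z_r − z_0)/SE = (-0.110447 − 0.298566) / 0.050899 = -0.409013 / 0.050899 = -8.036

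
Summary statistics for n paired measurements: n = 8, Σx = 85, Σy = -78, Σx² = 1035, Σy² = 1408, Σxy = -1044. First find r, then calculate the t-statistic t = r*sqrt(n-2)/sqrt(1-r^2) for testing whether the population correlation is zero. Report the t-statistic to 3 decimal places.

S_xy = nΣxy − ΣxΣy = 8·(-1044) − 85·(-78) = -8352 − (-6630) = -1722
S_xx = nΣx² − (Σx)² = 8·1035 − 85² = 8280 − 7225 = 1055
S_yy = nΣy² − (Σy)² = 8·1408 − (-78)² = 11264 − 6084 = 5180
r = S_xy / √(S_xx·S_yy) = -1722 / √(1055·5180) = -1722 / √5464900 = -1722 / 2337.7126 = -0.7366
t = r·√(n−2)/√(1−r²) = -0.7366·√6 / √(1−0.542580) = -1.804294 / 0.676328 = -2.668

-2.668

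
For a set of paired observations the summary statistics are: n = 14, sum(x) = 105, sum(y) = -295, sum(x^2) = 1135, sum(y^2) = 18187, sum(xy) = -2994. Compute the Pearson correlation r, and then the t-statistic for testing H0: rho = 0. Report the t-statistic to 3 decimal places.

Numerator: nΣxy − (Σx)(Σy) = 14·(-2994) − (105)(-295) = -10941
Denominator: √[(nΣx²−(Σx)²)(nΣy²−(Σy)²)]
  nΣx²−(Σx)² = 14·1135 − 11025 = 4865;  nΣy²−(Σy)² = 14·18187 − 87025 = 167593
  √(4865·167593) = √815339945 = 28554.1581
r = -10941 / 28554.1581 = -0.3832
t = r·√(n−2)/√(1−r²) = -0.3832·√12 / √(1−0.146842) = -1.327444 / 0.923666 = -1.437

-1.437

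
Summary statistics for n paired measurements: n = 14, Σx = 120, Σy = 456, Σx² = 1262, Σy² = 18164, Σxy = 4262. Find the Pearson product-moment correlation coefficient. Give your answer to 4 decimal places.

S_xy = nΣxy − ΣxΣy = 14·4262 − 120·456 = 59668 − 54720 = 4948
S_xx = nΣx² − (Σx)² = 14·1262 − 120² = 17668 − 14400 = 3268
S_yy = nΣy² − (Σy)² = 14·18164 − 456² = 254296 − 207936 = 46360
r = S_xy / √(S_xx·S_yy) = 4948 / √(3268·46360) = 4948 / √151504480 = 4948 / 12308.7156 = 0.4020

0.4020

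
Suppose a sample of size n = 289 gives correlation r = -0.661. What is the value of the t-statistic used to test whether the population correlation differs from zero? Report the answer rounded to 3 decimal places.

t = r·√(n−2) / √(1−r²) with r = -0.661, n = 289
  = -0.661·√287 / √(1 − 0.436921)
  = -0.661·16.941074 / 0.750386
  = -11.198050 / 0.750386 = -14.923

-14.923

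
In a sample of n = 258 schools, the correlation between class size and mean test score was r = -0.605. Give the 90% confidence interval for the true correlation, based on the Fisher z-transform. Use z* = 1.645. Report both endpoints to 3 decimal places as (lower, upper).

(-0.666, -0.536)

z_r = atanh(-0.605) = -0.700997;  SE = 1/√(n−3) = 1/√255 = 0.062622
z-limits: -0.700997 ± 1.645·0.062622 = -0.700997 ± 0.103013 = [-0.804010, -0.597984]
ρ-limits: (tanh -0.804010, tanh -0.597984) = (-0.666, -0.536)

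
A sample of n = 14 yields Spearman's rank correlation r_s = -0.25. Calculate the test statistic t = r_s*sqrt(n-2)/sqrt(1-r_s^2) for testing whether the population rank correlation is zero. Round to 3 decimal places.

t = r_s·√(n−2) / √(1−r_s²) with r_s = -0.25, n = 14
  = -0.25·√12 / √(1 − 0.0625)
  = -0.25·3.464102 / 0.968246
  = -0.866026 / 0.968246 = -0.894

-0.894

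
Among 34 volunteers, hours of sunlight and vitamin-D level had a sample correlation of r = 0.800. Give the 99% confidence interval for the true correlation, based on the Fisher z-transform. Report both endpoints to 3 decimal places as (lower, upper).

(0.562, 0.916)

Fisher z: z_r = atanh(r) = ½·ln((1+0.800)/(1−0.800)) = 1.098612
SE(z) = 1/√(n−3) = 1/√31 = 0.179605
99% ⇒ z* = 2.576; margin = 2.576·0.179605 = 0.462662
CI on z-scale: (0.635950, 1.561274)
Back-transform: tanh(0.635950) = 0.562136, tanh(1.561274) = 0.915627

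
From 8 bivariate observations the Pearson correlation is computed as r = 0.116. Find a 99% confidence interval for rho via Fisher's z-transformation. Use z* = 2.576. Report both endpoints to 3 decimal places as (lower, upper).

z_r = atanh(0.116) = 0.116525;  SE = 1/√(n−3) = 1/√5 = 0.447214
z-limits: 0.116525 ± 2.576·0.447214 = 0.116525 ± 1.152023 = [-1.035498, 1.268548]
ρ-limits: (tanh -1.035498, tanh 1.268548) = (-0.776, 0.853)

(-0.776, 0.853)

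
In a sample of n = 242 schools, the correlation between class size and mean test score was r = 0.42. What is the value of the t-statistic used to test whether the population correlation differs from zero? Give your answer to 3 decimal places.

1 − r² = 1 − 0.1764 = 0.8236;  √(1−r²) = 0.907524
√(n−2) = √240 = 15.491933
t = r·√(n−2)/√(1−r²) = 0.42 · 15.491933 / 0.907524 = 7.170

7.170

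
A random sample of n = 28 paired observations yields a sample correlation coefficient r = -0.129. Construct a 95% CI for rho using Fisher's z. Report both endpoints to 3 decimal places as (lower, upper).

Fisher z: z_r = atanh(r) = ½·ln((1+(-0.129))/(1−(-0.129))) = -0.129723
SE(z) = 1/√(n−3) = 1/√25 = 0.200000
95% ⇒ z* = 1.960; margin = 1.960·0.200000 = 0.392000
CI on z-scale: (-0.521723, 0.262277)
Back-transform: tanh(-0.521723) = -0.479029, tanh(0.262277) = 0.256424

(-0.479, 0.256)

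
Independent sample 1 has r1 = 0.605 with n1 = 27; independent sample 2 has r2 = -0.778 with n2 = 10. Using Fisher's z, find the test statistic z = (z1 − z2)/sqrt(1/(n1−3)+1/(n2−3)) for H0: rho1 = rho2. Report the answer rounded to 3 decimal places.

4.054

z1 = atanh(0.605) = 0.700997,  z2 = atanh(-0.778) = -1.040284
SE = √(1/(n1−3) + 1/(n2−3)) = √(1/24 + 1/7) = √(0.0416667 + 0.1428571) = √0.1845238 = 0.429562
z = (z1 − z2)/SE = (0.700997 − (-1.040284)) / 0.429562 = 1.741281 / 0.429562 = 4.054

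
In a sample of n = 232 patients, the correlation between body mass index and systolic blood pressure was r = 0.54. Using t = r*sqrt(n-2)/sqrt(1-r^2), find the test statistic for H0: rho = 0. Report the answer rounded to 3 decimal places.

9.730

1 − r² = 1 − 0.2916 = 0.7084;  √(1−r²) = 0.841665
√(n−2) = √230 = 15.165751
t = r·√(n−2)/√(1−r²) = 0.54 · 15.165751 / 0.841665 = 9.730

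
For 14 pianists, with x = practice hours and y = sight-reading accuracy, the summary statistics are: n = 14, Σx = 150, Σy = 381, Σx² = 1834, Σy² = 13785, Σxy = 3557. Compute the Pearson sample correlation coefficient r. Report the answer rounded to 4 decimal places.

-0.5965

S_xy = nΣxy − ΣxΣy = 14·3557 − 150·381 = 49798 − 57150 = -7352
S_xx = nΣx² − (Σx)² = 14·1834 − 150² = 25676 − 22500 = 3176
S_yy = nΣy² − (Σy)² = 14·13785 − 381² = 192990 − 145161 = 47829
r = S_xy / √(S_xx·S_yy) = -7352 / √(3176·47829) = -7352 / √151904904 = -7352 / 12324.9708 = -0.5965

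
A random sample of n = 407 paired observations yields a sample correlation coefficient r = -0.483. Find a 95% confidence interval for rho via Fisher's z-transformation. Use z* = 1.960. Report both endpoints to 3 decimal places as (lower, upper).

Fisher z: z_r = atanh(r) = ½·ln((1+(-0.483))/(1−(-0.483))) = -0.526890
SE(z) = 1/√(n−3) = 1/√404 = 0.049752
95% ⇒ z* = 1.960; margin = 1.960·0.049752 = 0.097514
CI on z-scale: (-0.624404, -0.429376)
Back-transform: tanh(-0.624404) = -0.554187, tanh(-0.429376) = -0.404800

(-0.554, -0.405)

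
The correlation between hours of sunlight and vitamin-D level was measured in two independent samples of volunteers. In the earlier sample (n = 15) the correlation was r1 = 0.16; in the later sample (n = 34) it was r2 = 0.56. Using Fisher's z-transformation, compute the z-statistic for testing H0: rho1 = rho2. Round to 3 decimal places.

z1 = atanh(0.16) = 0.161387,  z2 = atanh(0.56) = 0.632833
SE = √(1/(n1−3) + 1/(n2−3)) = √(1/12 + 1/31) = √(0.0833333 + 0.0322581) = √0.1155914 = 0.339987
z = (z1 − z2)/SE = (0.161387 − 0.632833) / 0.339987 = -0.471446 / 0.339987 = -1.387

-1.387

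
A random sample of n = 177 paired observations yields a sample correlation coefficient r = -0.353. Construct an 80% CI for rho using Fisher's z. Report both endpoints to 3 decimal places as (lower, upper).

(-0.435, -0.265)

Fisher z: z_r = atanh(r) = ½·ln((1+(-0.353))/(1−(-0.353))) = -0.368867
SE(z) = 1/√(n−3) = 1/√174 = 0.075810
80% ⇒ z* = 1.282; margin = 1.282·0.075810 = 0.097188
CI on z-scale: (-0.466055, -0.271679)
Back-transform: tanh(-0.466055) = -0.435006, tanh(-0.271679) = -0.265186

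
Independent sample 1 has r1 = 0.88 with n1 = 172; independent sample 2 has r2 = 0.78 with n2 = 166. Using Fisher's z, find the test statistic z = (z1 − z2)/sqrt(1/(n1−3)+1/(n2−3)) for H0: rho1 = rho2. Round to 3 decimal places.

z1 = atanh(0.88) = 1.375768,  z2 = atanh(0.78) = 1.045371
SE = √(1/(n1−3) + 1/(n2−3)) = √(1/169 + 1/163) = √(0.0059172 + 0.0061350) = √0.0120522 = 0.109783
z = (z1 − z2)/SE = (1.375768 − 1.045371) / 0.109783 = 0.330397 / 0.109783 = 3.010

3.010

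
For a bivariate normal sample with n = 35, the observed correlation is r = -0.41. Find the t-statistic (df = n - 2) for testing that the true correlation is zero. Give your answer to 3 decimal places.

t = r·√(n−2) / √(1−r²) with r = -0.41, n = 35
  = -0.41·√33 / √(1 − 0.1681)
  = -0.41·5.744563 / 0.912086
  = -2.355271 / 0.912086 = -2.582

-2.582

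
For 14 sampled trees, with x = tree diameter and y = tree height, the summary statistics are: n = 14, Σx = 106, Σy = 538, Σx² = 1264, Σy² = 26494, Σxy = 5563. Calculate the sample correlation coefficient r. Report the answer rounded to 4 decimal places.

0.9090

Numerator: nΣxy − (Σx)(Σy) = 14·5563 − (106)(538) = 20854
Denominator: √[(nΣx²−(Σx)²)(nΣy²−(Σy)²)]
  nΣx²−(Σx)² = 14·1264 − 11236 = 6460;  nΣy²−(Σy)² = 14·26494 − 289444 = 81472
  √(6460·81472) = √526309120 = 22941.4280
r = 20854 / 22941.4280 = 0.9090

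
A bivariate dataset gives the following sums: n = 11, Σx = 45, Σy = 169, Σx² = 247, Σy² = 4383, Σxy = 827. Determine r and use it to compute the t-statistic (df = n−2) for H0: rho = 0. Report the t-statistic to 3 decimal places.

S_xy = nΣxy − ΣxΣy = 11·827 − 45·169 = 9097 − 7605 = 1492
S_xx = nΣx² − (Σx)² = 11·247 − 45² = 2717 − 2025 = 692
S_yy = nΣy² − (Σy)² = 11·4383 − 169² = 48213 − 28561 = 19652
r = S_xy / √(S_xx·S_yy) = 1492 / √(692·19652) = 1492 / √13599184 = 1492 / 3687.7071 = 0.4046
t = r·√(n−2)/√(1−r²) = 0.4046·√9 / √(1−0.163701) = 1.213800 / 0.914494 = 1.327

1.327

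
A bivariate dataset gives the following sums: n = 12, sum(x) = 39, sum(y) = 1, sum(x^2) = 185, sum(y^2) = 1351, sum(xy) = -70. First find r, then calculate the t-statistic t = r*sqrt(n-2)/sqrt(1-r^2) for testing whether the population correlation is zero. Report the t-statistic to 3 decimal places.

-0.855

S_xy = nΣxy − ΣxΣy = 12·(-70) − 39·1 = -840 − 39 = -879
S_xx = nΣx² − (Σx)² = 12·185 − 39² = 2220 − 1521 = 699
S_yy = nΣy² − (Σy)² = 12·1351 − 1² = 16212 − 1 = 16211
r = S_xy / √(S_xx·S_yy) = -879 / √(699·16211) = -879 / √11331489 = -879 / 3366.2277 = -0.2611
t = r·√(n−2)/√(1−r²) = -0.2611·√10 / √(1−0.068173) = -0.825671 / 0.965312 = -0.855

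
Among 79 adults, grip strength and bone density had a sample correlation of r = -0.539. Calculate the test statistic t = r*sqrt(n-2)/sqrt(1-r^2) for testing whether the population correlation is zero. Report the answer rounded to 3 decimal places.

t = r·√(n−2) / √(1−r²) with r = -0.539, n = 79
  = -0.539·√77 / √(1 − 0.290521)
  = -0.539·8.774964 / 0.842306
  = -4.729706 / 0.842306 = -5.615

-5.615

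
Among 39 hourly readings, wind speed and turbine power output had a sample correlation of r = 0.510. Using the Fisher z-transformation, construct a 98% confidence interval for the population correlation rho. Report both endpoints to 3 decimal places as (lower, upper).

(0.173, 0.740)

z_r = atanh(0.510) = 0.562730;  SE = 1/√(n−3) = 1/√36 = 0.166667
z-limits: 0.562730 ± 2.326·0.166667 = 0.562730 ± 0.387667 = [0.175063, 0.950397]
ρ-limits: (tanh 0.175063, tanh 0.950397) = (0.173, 0.740)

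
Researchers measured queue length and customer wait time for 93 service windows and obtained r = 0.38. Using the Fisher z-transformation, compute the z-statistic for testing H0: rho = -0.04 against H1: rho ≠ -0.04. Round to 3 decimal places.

z_r = atanh(0.38) = 0.400060,  z_0 = atanh(-0.04) = -0.040021
SE = 1/√(n−3) = 1/√90 = 0.105409
z = (z_r − z_0)/SE = (0.400060 − (-0.040021)) / 0.105409 = 0.440081 / 0.105409 = 4.175

4.175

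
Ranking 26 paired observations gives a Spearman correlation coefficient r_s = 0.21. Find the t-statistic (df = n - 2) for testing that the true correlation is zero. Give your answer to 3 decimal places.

1 − r_s² = 1 − 0.0441 = 0.9559;  √(1−r_s²) = 0.977701
√(n−2) = √24 = 4.898979
t = r_s·√(n−2)/√(1−r_s²) = 0.21 · 4.898979 / 0.977701 = 1.052

1.052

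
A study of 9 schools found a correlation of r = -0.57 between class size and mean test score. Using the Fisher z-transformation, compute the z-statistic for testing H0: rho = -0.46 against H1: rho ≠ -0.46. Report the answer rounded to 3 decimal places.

Fisher z: atanh(-0.57) = -0.647523, atanh(-0.46) = -0.497311
z = (z_r − z_0)·√(n−3) = (-0.647523 − (-0.497311))·√6 = -0.150212 · 2.449490 = -0.368

-0.368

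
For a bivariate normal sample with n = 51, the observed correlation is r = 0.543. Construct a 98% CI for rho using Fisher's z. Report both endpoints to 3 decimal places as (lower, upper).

(0.266, 0.737)

z_r = atanh(0.543) = 0.608400;  SE = 1/√(n−3) = 1/√48 = 0.144338
z-limits: 0.608400 ± 2.326·0.144338 = 0.608400 ± 0.335730 = [0.272670, 0.944130]
ρ-limits: (tanh 0.272670, tanh 0.944130) = (0.266, 0.737)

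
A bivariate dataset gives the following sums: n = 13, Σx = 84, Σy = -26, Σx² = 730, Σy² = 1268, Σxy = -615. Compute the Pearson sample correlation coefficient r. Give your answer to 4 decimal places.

S_xy = nΣxy − ΣxΣy = 13·(-615) − 84·(-26) = -7995 − (-2184) = -5811
S_xx = nΣx² − (Σx)² = 13·730 − 84² = 9490 − 7056 = 2434
S_yy = nΣy² − (Σy)² = 13·1268 − (-26)² = 16484 − 676 = 15808
r = S_xy / √(S_xx·S_yy) = -5811 / √(2434·15808) = -5811 / √38476672 = -5811 / 6202.9567 = -0.9368

-0.9368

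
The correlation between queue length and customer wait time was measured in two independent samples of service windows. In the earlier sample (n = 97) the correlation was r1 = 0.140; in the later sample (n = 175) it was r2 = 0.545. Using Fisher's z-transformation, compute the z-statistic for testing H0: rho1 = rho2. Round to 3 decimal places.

-3.667

Fisher z-transforms: z1 = atanh(0.140) = 0.140926, z2 = atanh(0.545) = 0.611241; difference d = -0.470315
Var(d) = 1/94 + 1/172 = 0.0106383 + 0.0058140 = 0.0164523
z = d/√Var(d) = -0.470315 / √0.0164523 = -0.470315 / 0.128267 = -3.667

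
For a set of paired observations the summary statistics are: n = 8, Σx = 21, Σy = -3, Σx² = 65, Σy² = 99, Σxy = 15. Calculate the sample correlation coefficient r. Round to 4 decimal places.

0.7358

Numerator: nΣxy − (Σx)(Σy) = 8·15 − (21)(-3) = 183
Denominator: √[(nΣx²−(Σx)²)(nΣy²−(Σy)²)]
  nΣx²−(Σx)² = 8·65 − 441 = 79;  nΣy²−(Σy)² = 8·99 − 9 = 783
  √(79·783) = √61857 = 248.7107
r = 183 / 248.7107 = 0.7358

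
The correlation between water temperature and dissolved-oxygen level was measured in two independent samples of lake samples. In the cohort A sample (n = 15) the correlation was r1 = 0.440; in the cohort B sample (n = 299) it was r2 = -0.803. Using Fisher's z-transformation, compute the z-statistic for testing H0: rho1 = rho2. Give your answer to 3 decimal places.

5.363

Fisher z-transforms: z1 = atanh(0.440) = 0.472231, z2 = atanh(-0.803) = -1.107002; difference d = 1.579233
Var(d) = 1/12 + 1/296 = 0.0833333 + 0.0033784 = 0.0867117
z = d/√Var(d) = 1.579233 / √0.0867117 = 1.579233 / 0.294469 = 5.363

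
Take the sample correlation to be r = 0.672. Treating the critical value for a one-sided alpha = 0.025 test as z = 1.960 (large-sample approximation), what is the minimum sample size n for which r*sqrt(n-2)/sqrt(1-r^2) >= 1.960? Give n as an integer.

r√(n−2)/√(1−r²) ≥ 1.960  ⇔  n−2 ≥ (1.960)²·(1−r²)/r²
(1−r²)/r² = (1−0.451584)/0.451584 = 1.2144
n ≥ 2 + 3.8416·1.2144 = 2 + 4.6652 = 6.6652
⌈6.6652⌉ = 7

7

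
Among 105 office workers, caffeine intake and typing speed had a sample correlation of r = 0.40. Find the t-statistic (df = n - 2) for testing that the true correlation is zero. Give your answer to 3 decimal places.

t = r·√(n−2) / √(1−r²) with r = 0.40, n = 105
  = 0.40·√103 / √(1 − 0.1600)
  = 0.40·10.148892 / 0.916515
  = 4.059557 / 0.916515 = 4.429

4.429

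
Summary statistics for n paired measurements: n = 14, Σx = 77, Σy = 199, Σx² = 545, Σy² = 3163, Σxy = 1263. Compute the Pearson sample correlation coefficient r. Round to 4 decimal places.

Numerator: nΣxy − (Σx)(Σy) = 14·1263 − (77)(199) = 2359
Denominator: √[(nΣx²−(Σx)²)(nΣy²−(Σy)²)]
  nΣx²−(Σx)² = 14·545 − 5929 = 1701;  nΣy²−(Σy)² = 14·3163 − 39601 = 4681
  √(1701·4681) = √7962381 = 2821.7691
r = 2359 / 2821.7691 = 0.8360

0.8360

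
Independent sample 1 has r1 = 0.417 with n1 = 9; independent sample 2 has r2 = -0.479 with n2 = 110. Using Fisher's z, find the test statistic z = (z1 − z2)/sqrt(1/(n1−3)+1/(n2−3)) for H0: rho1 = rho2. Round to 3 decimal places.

2.302

Fisher z-transforms: z1 = atanh(0.417) = 0.444055, z2 = atanh(-0.479) = -0.521686; difference d = 0.965741
Var(d) = 1/6 + 1/107 = 0.1666667 + 0.0093458 = 0.1760125
z = d/√Var(d) = 0.965741 / √0.1760125 = 0.965741 / 0.419538 = 2.302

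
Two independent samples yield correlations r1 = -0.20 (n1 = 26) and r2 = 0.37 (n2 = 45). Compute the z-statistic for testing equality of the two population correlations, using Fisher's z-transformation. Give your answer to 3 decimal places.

-2.279

Fisher z-transforms: z1 = atanh(-0.20) = -0.202733, z2 = atanh(0.37) = 0.388423; difference d = -0.591156
Var(d) = 1/23 + 1/42 = 0.0434783 + 0.0238095 = 0.0672878
z = d/√Var(d) = -0.591156 / √0.0672878 = -0.591156 / 0.259399 = -2.279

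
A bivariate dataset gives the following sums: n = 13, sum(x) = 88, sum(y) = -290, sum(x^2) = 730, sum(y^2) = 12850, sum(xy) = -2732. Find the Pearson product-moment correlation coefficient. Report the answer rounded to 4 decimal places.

S_xy = nΣxy − ΣxΣy = 13·(-2732) − 88·(-290) = -35516 − (-25520) = -9996
S_xx = nΣx² − (Σx)² = 13·730 − 88² = 9490 − 7744 = 1746
S_yy = nΣy² − (Σy)² = 13·12850 − (-290)² = 167050 − 84100 = 82950
r = S_xy / √(S_xx·S_yy) = -9996 / √(1746·82950) = -9996 / √144830700 = -9996 / 12034.5627 = -0.8306

-0.8306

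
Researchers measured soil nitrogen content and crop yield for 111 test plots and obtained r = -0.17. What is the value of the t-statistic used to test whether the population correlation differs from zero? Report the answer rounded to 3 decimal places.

-1.801

1 − r² = 1 − 0.0289 = 0.9711;  √(1−r²) = 0.985444
√(n−2) = √109 = 10.440307
t = r·√(n−2)/√(1−r²) = -0.17 · 10.440307 / 0.985444 = -1.801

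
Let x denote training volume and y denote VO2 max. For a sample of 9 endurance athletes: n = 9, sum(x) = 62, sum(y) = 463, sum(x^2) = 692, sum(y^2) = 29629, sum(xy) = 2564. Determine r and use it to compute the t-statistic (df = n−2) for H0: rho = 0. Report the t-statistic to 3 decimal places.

Numerator: nΣxy − (Σx)(Σy) = 9·2564 − (62)(463) = -5630
Denominator: √[(nΣx²−(Σx)²)(nΣy²−(Σy)²)]
  nΣx²−(Σx)² = 9·692 − 3844 = 2384;  nΣy²−(Σy)² = 9·29629 − 214369 = 52292
  √(2384·52292) = √124664128 = 11165.3091
r = -5630 / 11165.3091 = -0.5042
t = r·√(n−2)/√(1−r²) = -0.5042·√7 / √(1−0.254218) = -1.333988 / 0.863587 = -1.545

-1.545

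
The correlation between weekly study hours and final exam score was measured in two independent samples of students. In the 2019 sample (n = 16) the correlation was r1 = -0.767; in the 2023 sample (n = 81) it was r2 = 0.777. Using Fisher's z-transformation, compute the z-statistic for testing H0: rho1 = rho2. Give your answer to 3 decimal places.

-6.846

z1 = atanh(-0.767) = -1.013000,  z2 = atanh(0.777) = 1.037755
SE = √(1/(n1−3) + 1/(n2−3)) = √(1/13 + 1/78) = √(0.0769231 + 0.0128205) = √0.0897436 = 0.299572
z = (z1 − z2)/SE = (-1.013000 − 1.037755) / 0.299572 = -2.050755 / 0.299572 = -6.846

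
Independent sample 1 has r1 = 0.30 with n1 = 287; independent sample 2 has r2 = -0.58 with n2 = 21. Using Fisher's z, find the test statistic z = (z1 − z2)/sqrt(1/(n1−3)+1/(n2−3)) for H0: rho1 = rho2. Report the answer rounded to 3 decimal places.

Fisher z-transforms: z1 = atanh(0.30) = 0.309520, z2 = atanh(-0.58) = -0.662463; difference d = 0.971983
Var(d) = 1/284 + 1/18 = 0.0035211 + 0.0555556 = 0.0590767
z = d/√Var(d) = 0.971983 / √0.0590767 = 0.971983 / 0.243057 = 3.999

3.999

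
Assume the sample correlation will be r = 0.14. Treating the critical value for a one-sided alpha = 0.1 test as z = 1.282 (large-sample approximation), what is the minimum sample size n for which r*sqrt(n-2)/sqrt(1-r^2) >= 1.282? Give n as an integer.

85

Need r·√(n−2)/√(1−r²) ≥ 1.282
√(n−2) ≥ 1.282·√(1−0.0196) / 0.14 = 1.282·0.990152 / 0.14 = 9.0670
n−2 ≥ 82.2105  ⇒  n ≥ 84.2105
Smallest integer n = 85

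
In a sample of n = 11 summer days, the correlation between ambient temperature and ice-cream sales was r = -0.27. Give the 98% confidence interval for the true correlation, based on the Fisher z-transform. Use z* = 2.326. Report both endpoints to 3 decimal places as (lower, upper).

(-0.800, 0.497)

z_r = atanh(-0.27) = -0.276864;  SE = 1/√(n−3) = 1/√8 = 0.353553
z-limits: -0.276864 ± 2.326·0.353553 = -0.276864 ± 0.822364 = [-1.099228, 0.545500]
ρ-limits: (tanh -1.099228, tanh 0.545500) = (-0.800, 0.497)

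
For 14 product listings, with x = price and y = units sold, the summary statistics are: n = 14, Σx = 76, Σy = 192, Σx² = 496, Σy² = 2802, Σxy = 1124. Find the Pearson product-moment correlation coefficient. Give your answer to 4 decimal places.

S_xy = nΣxy − ΣxΣy = 14·1124 − 76·192 = 15736 − 14592 = 1144
S_xx = nΣx² − (Σx)² = 14·496 − 76² = 6944 − 5776 = 1168
S_yy = nΣy² − (Σy)² = 14·2802 − 192² = 39228 − 36864 = 2364
r = S_xy / √(S_xx·S_yy) = 1144 / √(1168·2364) = 1144 / √2761152 = 1144 / 1661.6714 = 0.6885

0.6885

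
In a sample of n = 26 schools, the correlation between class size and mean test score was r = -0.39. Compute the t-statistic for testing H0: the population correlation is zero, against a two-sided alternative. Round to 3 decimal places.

-2.075

1 − r² = 1 − 0.1521 = 0.8479;  √(1−r²) = 0.920815
√(n−2) = √24 = 4.898979
t = r·√(n−2)/√(1−r²) = -0.39 · 4.898979 / 0.920815 = -2.075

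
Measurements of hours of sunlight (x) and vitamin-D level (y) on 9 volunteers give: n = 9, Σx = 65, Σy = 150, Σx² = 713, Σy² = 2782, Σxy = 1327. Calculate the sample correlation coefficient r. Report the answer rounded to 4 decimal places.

S_xy = nΣxy − ΣxΣy = 9·1327 − 65·150 = 11943 − 9750 = 2193
S_xx = nΣx² − (Σx)² = 9·713 − 65² = 6417 − 4225 = 2192
S_yy = nΣy² − (Σy)² = 9·2782 − 150² = 25038 − 22500 = 2538
r = S_xy / √(S_xx·S_yy) = 2193 / √(2192·2538) = 2193 / √5563296 = 2193 / 2358.6640 = 0.9298

0.9298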